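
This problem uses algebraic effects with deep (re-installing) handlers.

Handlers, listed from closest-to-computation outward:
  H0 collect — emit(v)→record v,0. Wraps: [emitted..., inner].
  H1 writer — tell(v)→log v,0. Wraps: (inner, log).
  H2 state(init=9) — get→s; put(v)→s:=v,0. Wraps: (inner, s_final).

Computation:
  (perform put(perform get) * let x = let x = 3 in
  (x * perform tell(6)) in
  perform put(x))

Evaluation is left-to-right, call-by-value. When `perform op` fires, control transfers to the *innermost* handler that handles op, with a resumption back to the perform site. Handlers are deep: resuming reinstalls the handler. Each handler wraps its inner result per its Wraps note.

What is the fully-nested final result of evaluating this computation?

Evaluation trace:
get @ H2 ⇒ 9
put(9) @ H2 ⇒ s:=9
tell(6) @ H1 ⇒ log+=6
put(0) @ H2 ⇒ s:=0
H0 returns [0]
H1 returns ([0], (6))
H2 returns (([0], (6)), 0)
= (([0], (6)), 0)

Answer: (([0], (6)), 0)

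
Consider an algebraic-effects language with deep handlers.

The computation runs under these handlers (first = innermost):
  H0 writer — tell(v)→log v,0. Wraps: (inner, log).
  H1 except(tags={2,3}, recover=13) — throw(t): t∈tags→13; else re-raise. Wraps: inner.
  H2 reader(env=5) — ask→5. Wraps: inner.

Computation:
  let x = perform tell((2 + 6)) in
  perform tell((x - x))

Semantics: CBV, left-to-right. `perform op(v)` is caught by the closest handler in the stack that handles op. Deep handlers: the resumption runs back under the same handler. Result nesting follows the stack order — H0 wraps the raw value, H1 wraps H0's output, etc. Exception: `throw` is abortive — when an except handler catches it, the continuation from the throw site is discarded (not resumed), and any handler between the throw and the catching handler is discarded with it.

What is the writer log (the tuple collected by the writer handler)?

Answer: (8, 0)

Working:
tell(8) @ H0 ⇒ log+=8
tell(0) @ H0 ⇒ log+=0
H0 returns (0, (8, 0))
H1 returns (0, (8, 0))
H2 returns (0, (8, 0))
= (0, (8, 0))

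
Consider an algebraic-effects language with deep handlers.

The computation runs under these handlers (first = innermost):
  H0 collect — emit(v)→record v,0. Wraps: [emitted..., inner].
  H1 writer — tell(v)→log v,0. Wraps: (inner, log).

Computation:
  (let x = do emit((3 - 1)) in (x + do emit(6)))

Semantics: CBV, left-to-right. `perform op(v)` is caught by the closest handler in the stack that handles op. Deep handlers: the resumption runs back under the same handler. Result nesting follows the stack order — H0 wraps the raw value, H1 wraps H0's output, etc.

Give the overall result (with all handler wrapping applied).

Answer: ([2, 6, 0], ())

Evaluation trace:
emit(2) @ H0 ⇒ out+=2
emit(6) @ H0 ⇒ out+=6
H0 returns [2, 6, 0]
H1 returns ([2, 6, 0], ())
= ([2, 6, 0], ())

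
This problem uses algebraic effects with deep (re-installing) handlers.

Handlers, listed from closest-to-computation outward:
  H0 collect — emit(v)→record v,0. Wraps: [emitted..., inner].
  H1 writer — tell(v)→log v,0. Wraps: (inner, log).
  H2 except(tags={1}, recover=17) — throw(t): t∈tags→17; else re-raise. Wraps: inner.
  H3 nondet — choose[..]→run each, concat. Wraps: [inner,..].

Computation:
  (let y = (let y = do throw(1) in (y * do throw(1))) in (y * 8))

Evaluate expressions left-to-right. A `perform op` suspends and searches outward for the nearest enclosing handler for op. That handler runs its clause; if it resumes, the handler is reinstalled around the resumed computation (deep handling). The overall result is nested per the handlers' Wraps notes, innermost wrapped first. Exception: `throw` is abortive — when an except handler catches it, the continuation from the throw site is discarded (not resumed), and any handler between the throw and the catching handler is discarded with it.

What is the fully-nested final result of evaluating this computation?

Step-by-step:
throw(1) @ H2 caught ⇒ 17
H3 returns [17]
= [17]

Answer: [17]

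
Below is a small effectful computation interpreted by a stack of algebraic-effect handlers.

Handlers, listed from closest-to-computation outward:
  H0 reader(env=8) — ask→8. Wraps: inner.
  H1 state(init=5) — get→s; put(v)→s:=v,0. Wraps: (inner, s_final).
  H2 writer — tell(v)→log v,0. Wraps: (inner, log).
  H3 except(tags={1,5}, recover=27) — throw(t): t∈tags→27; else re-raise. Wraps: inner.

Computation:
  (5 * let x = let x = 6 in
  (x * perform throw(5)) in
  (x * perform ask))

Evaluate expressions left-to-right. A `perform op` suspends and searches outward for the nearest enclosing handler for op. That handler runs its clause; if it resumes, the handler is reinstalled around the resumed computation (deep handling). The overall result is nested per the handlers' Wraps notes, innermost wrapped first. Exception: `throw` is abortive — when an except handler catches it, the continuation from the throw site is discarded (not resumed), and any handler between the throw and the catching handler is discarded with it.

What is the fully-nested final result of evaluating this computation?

Step-by-step:
throw(5) @ H3 caught ⇒ 27
= 27

Answer: 27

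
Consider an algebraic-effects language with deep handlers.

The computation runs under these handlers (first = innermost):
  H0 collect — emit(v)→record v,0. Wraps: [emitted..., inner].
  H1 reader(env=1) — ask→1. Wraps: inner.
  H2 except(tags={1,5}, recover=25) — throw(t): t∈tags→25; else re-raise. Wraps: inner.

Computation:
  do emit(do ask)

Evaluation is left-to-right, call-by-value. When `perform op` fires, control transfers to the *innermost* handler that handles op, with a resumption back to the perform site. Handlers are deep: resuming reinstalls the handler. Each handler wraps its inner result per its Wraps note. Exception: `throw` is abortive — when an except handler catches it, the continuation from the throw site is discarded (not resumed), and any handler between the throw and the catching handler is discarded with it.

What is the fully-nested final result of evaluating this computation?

Working:
ask @ H1 ⇒ 1
emit(1) @ H0 ⇒ out+=1
H0 returns [1, 0]
H1 returns [1, 0]
H2 returns [1, 0]
= [1, 0]

Answer: [1, 0]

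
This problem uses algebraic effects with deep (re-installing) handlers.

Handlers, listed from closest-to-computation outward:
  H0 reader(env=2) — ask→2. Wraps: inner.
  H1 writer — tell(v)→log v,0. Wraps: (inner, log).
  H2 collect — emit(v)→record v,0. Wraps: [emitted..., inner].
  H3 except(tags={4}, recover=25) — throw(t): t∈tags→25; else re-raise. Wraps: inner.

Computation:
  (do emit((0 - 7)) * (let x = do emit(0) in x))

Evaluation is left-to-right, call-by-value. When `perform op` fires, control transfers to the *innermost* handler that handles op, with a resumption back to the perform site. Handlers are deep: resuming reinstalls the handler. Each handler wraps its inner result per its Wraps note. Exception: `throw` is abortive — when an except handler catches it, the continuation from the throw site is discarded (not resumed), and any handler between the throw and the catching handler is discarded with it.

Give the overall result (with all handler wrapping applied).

Step-by-step:
emit(-7) @ H2 ⇒ out+=-7
emit(0) @ H2 ⇒ out+=0
H0 returns 0
H1 returns (0, ())
H2 returns [-7, 0, (0, ())]
H3 returns [-7, 0, (0, ())]
= [-7, 0, (0, ())]

Answer: [-7, 0, (0, ())]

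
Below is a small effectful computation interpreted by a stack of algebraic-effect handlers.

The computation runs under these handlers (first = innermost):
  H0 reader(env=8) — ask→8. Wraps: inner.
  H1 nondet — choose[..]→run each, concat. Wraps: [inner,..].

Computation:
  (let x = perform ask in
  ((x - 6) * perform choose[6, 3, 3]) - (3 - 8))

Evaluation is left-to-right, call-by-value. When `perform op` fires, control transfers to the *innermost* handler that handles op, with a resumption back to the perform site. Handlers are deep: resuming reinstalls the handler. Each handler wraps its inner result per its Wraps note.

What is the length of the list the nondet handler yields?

Answer: 3

Working:
ask @ H0 ⇒ 8
choose[6, 3, 3] @ H1
  branch[0] choose=6:
    H0 returns 17
    H1 returns [17]
  branch[1] choose=3:
    H0 returns 11
    H1 returns [11]
  branch[2] choose=3:
    H0 returns 11
    H1 returns [11]
= [17, 11, 11]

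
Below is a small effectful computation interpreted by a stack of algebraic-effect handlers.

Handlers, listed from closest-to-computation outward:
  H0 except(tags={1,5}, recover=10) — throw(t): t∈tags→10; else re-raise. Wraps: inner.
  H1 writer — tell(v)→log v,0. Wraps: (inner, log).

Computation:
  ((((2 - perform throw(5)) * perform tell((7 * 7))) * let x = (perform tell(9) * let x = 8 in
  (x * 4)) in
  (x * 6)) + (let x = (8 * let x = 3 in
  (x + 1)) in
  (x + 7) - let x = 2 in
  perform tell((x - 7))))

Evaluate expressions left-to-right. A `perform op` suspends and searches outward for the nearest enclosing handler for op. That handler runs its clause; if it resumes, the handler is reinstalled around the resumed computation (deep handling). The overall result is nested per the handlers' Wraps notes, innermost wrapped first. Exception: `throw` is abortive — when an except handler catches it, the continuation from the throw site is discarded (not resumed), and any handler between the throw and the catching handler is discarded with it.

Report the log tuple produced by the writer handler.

Evaluation trace:
throw(5) @ H0 caught ⇒ 10
H1 returns (10, ())
= (10, ())

Answer: ()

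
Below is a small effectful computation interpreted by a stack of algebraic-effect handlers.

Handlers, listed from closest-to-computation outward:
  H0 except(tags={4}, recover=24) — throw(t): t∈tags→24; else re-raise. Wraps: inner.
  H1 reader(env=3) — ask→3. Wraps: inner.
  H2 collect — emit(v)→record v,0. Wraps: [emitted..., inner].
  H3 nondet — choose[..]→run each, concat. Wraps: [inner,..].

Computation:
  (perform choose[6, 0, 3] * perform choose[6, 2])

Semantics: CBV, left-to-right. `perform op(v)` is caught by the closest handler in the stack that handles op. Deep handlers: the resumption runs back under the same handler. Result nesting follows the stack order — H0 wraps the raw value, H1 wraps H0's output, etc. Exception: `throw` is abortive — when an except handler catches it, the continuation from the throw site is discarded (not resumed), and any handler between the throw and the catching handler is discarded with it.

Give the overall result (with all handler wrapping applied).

Answer: [[36], [12], [0], [0], [18], [6]]

Working:
choose[6, 0, 3] @ H3
  branch[0] choose=6:
    choose[6, 2] @ H3
      branch[0] choose=6:
        H0 returns 36
        H1 returns 36
        H2 returns [36]
        H3 returns [[36]]
      branch[1] choose=2:
        H0 returns 12
        H1 returns 12
        H2 returns [12]
        H3 returns [[12]]
  branch[1] choose=0:
    choose[6, 2] @ H3
      branch[0] choose=6:
        H0 returns 0
        H1 returns 0
        H2 returns [0]
        H3 returns [[0]]
      branch[1] choose=2:
        H0 returns 0
        H1 returns 0
        H2 returns [0]
        H3 returns [[0]]
  branch[2] choose=3:
    choose[6, 2] @ H3
      branch[0] choose=6:
        H0 returns 18
        H1 returns 18
        H2 returns [18]
        H3 returns [[18]]
      branch[1] choose=2:
        H0 returns 6
        H1 returns 6
        H2 returns [6]
        H3 returns [[6]]
= [[36], [12], [0], [0], [18], [6]]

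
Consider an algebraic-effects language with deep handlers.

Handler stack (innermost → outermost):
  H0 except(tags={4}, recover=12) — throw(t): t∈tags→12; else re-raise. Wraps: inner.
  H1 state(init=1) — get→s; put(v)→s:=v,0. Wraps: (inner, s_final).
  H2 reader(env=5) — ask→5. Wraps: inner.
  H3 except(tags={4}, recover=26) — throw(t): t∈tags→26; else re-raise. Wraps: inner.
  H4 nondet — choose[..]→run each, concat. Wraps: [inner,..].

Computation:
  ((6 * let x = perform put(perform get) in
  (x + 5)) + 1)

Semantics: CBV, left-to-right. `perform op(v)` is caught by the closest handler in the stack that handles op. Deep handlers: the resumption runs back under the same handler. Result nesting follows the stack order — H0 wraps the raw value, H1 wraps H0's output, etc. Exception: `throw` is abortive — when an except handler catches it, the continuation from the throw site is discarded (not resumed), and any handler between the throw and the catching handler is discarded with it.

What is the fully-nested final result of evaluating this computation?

Working:
get @ H1 ⇒ 1
put(1) @ H1 ⇒ s:=1
H0 returns 31
H1 returns (31, 1)
H2 returns (31, 1)
H3 returns (31, 1)
H4 returns [(31, 1)]
= [(31, 1)]

Answer: [(31, 1)]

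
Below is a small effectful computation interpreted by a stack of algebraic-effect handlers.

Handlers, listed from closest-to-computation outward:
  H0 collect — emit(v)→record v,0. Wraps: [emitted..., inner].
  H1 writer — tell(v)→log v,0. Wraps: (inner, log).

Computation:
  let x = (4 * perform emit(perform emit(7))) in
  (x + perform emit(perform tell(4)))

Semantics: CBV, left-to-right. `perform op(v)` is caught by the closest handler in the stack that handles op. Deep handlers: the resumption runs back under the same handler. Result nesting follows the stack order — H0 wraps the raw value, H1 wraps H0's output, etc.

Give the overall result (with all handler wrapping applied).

Working:
emit(7) @ H0 ⇒ out+=7
emit(0) @ H0 ⇒ out+=0
tell(4) @ H1 ⇒ log+=4
emit(0) @ H0 ⇒ out+=0
H0 returns [7, 0, 0, 0]
H1 returns ([7, 0, 0, 0], (4))
= ([7, 0, 0, 0], (4))

Answer: ([7, 0, 0, 0], (4))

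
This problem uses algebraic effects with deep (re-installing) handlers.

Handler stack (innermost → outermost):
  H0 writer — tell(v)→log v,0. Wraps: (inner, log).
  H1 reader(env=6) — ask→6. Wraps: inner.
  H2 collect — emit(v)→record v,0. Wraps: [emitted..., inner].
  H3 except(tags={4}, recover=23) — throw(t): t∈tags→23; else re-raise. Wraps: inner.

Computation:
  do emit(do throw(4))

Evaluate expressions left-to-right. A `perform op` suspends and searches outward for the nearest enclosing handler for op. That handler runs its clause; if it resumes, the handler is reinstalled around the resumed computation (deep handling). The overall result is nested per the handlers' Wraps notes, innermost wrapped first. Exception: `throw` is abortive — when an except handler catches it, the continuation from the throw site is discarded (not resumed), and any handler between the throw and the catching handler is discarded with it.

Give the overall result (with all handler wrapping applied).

Step-by-step:
throw(4) @ H3 caught ⇒ 23
= 23

Answer: 23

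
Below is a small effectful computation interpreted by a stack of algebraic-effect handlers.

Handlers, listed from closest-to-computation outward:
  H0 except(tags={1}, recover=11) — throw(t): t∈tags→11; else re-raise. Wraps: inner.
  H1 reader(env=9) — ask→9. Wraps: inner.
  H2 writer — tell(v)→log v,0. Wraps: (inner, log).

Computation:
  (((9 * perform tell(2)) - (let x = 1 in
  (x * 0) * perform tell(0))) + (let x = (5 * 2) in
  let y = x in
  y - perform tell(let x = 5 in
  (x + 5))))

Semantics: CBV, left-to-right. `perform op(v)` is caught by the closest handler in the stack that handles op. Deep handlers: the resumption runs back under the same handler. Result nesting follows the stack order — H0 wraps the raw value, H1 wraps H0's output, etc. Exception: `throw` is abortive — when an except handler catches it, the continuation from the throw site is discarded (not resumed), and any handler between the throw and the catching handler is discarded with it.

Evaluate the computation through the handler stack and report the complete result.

Evaluation trace:
tell(2) @ H2 ⇒ log+=2
tell(0) @ H2 ⇒ log+=0
tell(10) @ H2 ⇒ log+=10
H0 returns 10
H1 returns 10
H2 returns (10, (2, 0, 10))
= (10, (2, 0, 10))

Answer: (10, (2, 0, 10))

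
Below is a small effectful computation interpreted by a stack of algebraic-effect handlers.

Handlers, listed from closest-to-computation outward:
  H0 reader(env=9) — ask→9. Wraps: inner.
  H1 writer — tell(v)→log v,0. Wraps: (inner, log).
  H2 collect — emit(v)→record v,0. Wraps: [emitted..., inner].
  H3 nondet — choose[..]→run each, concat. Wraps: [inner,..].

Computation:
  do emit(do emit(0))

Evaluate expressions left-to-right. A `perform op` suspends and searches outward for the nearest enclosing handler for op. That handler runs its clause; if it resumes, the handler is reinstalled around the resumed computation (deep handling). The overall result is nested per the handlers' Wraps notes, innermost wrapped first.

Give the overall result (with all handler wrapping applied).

Evaluation trace:
emit(0) @ H2 ⇒ out+=0
emit(0) @ H2 ⇒ out+=0
H0 returns 0
H1 returns (0, ())
H2 returns [0, 0, (0, ())]
H3 returns [[0, 0, (0, ())]]
= [[0, 0, (0, ())]]

Answer: [[0, 0, (0, ())]]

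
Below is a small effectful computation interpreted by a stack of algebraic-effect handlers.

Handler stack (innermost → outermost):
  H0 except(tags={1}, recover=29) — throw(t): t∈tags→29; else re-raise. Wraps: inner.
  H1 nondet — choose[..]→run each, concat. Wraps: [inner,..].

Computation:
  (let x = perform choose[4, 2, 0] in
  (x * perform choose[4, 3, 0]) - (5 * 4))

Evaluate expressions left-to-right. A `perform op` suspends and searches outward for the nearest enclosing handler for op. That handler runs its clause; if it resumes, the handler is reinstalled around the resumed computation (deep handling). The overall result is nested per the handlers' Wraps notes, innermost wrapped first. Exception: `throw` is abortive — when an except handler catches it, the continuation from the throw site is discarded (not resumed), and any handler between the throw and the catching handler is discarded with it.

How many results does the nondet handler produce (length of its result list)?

Step-by-step:
choose[4, 2, 0] @ H1
  branch[0] choose=4:
    choose[4, 3, 0] @ H1
      branch[0] choose=4:
        H0 returns -4
        H1 returns [-4]
      branch[1] choose=3:
        H0 returns -8
        H1 returns [-8]
      branch[2] choose=0:
        H0 returns -20
        H1 returns [-20]
  branch[1] choose=2:
    choose[4, 3, 0] @ H1
      branch[0] choose=4:
        H0 returns -12
        H1 returns [-12]
      branch[1] choose=3:
        H0 returns -14
        H1 returns [-14]
      branch[2] choose=0:
        H0 returns -20
        H1 returns [-20]
  branch[2] choose=0:
    choose[4, 3, 0] @ H1
      branch[0] choose=4:
        H0 returns -20
        H1 returns [-20]
      branch[1] choose=3:
        H0 returns -20
        H1 returns [-20]
      branch[2] choose=0:
        H0 returns -20
        H1 returns [-20]
= [-4, -8, -20, -12, -14, -20, -20, -20, -20]

Answer: 9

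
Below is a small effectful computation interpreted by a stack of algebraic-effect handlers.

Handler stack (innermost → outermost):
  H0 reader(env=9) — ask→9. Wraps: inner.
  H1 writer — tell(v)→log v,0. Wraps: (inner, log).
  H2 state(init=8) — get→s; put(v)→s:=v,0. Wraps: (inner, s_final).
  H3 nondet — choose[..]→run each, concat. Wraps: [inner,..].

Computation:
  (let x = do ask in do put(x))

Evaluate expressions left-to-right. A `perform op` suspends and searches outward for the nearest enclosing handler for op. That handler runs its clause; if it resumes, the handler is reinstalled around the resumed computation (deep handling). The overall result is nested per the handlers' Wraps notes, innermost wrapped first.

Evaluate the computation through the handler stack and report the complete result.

Answer: [((0, ()), 9)]

Working:
ask @ H0 ⇒ 9
put(9) @ H2 ⇒ s:=9
H0 returns 0
H1 returns (0, ())
H2 returns ((0, ()), 9)
H3 returns [((0, ()), 9)]
= [((0, ()), 9)]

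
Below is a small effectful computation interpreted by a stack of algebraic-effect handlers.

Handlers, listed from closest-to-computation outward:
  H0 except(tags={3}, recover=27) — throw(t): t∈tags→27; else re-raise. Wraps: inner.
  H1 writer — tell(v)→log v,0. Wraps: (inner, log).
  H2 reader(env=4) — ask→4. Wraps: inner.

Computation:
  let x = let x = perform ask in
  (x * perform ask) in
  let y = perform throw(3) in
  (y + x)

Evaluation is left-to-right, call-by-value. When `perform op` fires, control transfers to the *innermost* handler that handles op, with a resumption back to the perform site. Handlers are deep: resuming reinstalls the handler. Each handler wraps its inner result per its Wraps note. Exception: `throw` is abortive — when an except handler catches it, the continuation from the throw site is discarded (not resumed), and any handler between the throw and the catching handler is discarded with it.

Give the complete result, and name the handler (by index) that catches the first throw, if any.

Working:
ask @ H2 ⇒ 4
ask @ H2 ⇒ 4
throw(3) @ H0 caught ⇒ 27
H1 returns (27, ())
H2 returns (27, ())
= (27, ())

Answer: (27, ()) ; first throw caught by: H0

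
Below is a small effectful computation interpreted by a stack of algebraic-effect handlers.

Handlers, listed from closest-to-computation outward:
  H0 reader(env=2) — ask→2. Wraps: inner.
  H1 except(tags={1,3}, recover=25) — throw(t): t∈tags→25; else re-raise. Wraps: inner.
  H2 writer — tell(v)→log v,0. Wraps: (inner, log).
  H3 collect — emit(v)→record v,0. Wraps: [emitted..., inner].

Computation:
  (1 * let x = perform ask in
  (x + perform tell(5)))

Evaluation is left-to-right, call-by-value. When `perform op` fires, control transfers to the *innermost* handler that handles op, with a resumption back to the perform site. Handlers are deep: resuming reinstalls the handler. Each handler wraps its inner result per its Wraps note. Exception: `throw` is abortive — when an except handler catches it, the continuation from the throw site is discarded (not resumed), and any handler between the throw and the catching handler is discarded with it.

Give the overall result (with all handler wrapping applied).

Answer: [(2, (5))]

Evaluation trace:
ask @ H0 ⇒ 2
tell(5) @ H2 ⇒ log+=5
H0 returns 2
H1 returns 2
H2 returns (2, (5))
H3 returns [(2, (5))]
= [(2, (5))]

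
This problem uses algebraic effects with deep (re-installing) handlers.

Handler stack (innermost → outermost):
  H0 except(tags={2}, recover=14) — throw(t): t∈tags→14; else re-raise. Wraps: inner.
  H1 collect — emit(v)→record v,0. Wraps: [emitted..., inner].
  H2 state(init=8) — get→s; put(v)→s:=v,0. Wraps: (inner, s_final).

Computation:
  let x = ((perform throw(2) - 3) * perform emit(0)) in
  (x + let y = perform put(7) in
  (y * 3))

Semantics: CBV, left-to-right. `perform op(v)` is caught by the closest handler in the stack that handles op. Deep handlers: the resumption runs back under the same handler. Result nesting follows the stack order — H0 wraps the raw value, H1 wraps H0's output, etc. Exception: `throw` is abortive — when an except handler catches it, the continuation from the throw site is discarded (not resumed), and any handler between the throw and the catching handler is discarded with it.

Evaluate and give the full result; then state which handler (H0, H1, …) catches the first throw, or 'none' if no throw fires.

Answer: ([14], 8) ; first throw caught by: H0

Step-by-step:
throw(2) @ H0 caught ⇒ 14
H1 returns [14]
H2 returns ([14], 8)
= ([14], 8)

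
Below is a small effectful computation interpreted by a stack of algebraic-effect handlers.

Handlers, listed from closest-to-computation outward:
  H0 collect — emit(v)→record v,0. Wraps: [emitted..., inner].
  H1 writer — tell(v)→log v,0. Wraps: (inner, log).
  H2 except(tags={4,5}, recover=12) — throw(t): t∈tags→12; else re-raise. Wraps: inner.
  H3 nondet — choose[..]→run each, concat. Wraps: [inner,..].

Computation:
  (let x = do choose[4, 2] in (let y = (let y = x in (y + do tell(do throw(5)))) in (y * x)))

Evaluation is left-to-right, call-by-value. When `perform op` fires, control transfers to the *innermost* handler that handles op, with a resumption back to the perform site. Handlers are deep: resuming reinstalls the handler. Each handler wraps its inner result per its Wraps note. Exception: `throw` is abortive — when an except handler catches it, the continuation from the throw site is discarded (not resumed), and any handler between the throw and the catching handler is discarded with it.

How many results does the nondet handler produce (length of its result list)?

Answer: 2

Evaluation trace:
choose[4, 2] @ H3
  branch[0] choose=4:
    throw(5) @ H2 caught ⇒ 12
    H3 returns [12]
  branch[1] choose=2:
    throw(5) @ H2 caught ⇒ 12
    H3 returns [12]
= [12, 12]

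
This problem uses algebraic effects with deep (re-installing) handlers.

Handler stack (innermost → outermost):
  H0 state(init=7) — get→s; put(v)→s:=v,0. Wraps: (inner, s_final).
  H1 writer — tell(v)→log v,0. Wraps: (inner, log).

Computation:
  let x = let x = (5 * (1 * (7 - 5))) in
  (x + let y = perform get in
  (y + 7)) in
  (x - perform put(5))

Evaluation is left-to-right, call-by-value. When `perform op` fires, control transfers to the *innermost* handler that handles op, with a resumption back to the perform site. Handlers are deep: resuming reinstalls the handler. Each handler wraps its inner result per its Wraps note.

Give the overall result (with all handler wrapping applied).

Answer: ((24, 5), ())

Step-by-step:
get @ H0 ⇒ 7
put(5) @ H0 ⇒ s:=5
H0 returns (24, 5)
H1 returns ((24, 5), ())
= ((24, 5), ())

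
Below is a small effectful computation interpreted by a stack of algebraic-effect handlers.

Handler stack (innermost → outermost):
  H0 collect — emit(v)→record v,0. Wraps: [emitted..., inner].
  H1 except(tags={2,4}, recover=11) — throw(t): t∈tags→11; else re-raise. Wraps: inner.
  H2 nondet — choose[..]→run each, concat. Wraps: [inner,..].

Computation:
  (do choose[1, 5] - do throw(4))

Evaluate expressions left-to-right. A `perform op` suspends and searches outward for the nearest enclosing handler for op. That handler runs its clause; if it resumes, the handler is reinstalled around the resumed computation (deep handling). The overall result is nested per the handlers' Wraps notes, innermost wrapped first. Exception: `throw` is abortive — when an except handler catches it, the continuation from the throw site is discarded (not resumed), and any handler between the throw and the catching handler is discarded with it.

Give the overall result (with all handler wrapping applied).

Step-by-step:
choose[1, 5] @ H2
  branch[0] choose=1:
    throw(4) @ H1 caught ⇒ 11
    H2 returns [11]
  branch[1] choose=5:
    throw(4) @ H1 caught ⇒ 11
    H2 returns [11]
= [11, 11]

Answer: [11, 11]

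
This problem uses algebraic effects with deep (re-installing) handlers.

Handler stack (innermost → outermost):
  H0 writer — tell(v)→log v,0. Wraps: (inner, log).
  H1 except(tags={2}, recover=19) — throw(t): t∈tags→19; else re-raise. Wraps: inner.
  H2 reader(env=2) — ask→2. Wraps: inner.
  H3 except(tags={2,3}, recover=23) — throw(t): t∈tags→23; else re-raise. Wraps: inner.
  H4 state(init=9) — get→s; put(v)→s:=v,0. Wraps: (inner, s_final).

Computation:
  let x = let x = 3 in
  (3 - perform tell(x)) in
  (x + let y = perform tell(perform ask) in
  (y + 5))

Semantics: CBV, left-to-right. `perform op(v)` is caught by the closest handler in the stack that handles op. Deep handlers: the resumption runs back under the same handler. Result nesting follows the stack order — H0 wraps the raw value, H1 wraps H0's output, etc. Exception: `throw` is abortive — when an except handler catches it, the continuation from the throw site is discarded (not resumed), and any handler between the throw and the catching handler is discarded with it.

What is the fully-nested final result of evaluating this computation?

Answer: ((8, (3, 2)), 9)

Working:
tell(3) @ H0 ⇒ log+=3
ask @ H2 ⇒ 2
tell(2) @ H0 ⇒ log+=2
H0 returns (8, (3, 2))
H1 returns (8, (3, 2))
H2 returns (8, (3, 2))
H3 returns (8, (3, 2))
H4 returns ((8, (3, 2)), 9)
= ((8, (3, 2)), 9)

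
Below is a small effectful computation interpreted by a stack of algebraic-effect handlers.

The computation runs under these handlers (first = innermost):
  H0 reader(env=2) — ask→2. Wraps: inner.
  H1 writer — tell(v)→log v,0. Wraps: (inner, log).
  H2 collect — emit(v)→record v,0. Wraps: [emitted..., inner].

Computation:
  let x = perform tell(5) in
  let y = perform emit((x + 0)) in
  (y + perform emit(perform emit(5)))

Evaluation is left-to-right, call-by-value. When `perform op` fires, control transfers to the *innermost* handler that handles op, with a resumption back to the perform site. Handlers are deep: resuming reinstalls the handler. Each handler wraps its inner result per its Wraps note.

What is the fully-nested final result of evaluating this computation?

Evaluation trace:
tell(5) @ H1 ⇒ log+=5
emit(0) @ H2 ⇒ out+=0
emit(5) @ H2 ⇒ out+=5
emit(0) @ H2 ⇒ out+=0
H0 returns 0
H1 returns (0, (5))
H2 returns [0, 5, 0, (0, (5))]
= [0, 5, 0, (0, (5))]

Answer: [0, 5, 0, (0, (5))]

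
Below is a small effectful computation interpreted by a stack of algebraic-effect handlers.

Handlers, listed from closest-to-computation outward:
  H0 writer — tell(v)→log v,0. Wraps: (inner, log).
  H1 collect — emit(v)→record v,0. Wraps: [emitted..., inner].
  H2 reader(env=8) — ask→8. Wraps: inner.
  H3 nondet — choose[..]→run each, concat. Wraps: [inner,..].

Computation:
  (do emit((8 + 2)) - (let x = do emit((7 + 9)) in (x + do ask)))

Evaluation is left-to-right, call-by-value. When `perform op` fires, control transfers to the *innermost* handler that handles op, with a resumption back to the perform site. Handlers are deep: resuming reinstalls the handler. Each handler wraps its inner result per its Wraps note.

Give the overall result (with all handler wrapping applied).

Answer: [[10, 16, (-8, ())]]

Working:
emit(10) @ H1 ⇒ out+=10
emit(16) @ H1 ⇒ out+=16
ask @ H2 ⇒ 8
H0 returns (-8, ())
H1 returns [10, 16, (-8, ())]
H2 returns [10, 16, (-8, ())]
H3 returns [[10, 16, (-8, ())]]
= [[10, 16, (-8, ())]]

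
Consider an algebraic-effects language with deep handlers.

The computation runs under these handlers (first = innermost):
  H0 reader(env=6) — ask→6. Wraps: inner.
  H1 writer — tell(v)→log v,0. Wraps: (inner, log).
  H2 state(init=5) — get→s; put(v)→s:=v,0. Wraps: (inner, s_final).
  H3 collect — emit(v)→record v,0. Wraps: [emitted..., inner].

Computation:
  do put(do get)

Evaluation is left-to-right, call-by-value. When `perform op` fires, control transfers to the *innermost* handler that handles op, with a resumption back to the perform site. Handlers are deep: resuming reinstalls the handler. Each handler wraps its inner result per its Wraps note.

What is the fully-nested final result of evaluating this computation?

Working:
get @ H2 ⇒ 5
put(5) @ H2 ⇒ s:=5
H0 returns 0
H1 returns (0, ())
H2 returns ((0, ()), 5)
H3 returns [((0, ()), 5)]
= [((0, ()), 5)]

Answer: [((0, ()), 5)]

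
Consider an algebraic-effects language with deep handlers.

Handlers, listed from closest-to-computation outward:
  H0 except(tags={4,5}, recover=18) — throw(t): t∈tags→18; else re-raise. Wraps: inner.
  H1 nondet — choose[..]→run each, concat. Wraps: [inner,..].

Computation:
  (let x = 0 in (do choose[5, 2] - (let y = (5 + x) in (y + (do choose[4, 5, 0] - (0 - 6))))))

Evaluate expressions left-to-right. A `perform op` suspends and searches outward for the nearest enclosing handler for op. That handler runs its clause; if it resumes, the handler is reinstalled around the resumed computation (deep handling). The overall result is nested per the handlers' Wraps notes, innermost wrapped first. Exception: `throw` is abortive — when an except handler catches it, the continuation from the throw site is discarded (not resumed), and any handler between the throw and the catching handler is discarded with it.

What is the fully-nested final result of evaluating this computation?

Working:
choose[5, 2] @ H1
  branch[0] choose=5:
    choose[4, 5, 0] @ H1
      branch[0] choose=4:
        H0 returns -10
        H1 returns [-10]
      branch[1] choose=5:
        H0 returns -11
        H1 returns [-11]
      branch[2] choose=0:
        H0 returns -6
        H1 returns [-6]
  branch[1] choose=2:
    choose[4, 5, 0] @ H1
      branch[0] choose=4:
        H0 returns -13
        H1 returns [-13]
      branch[1] choose=5:
        H0 returns -14
        H1 returns [-14]
      branch[2] choose=0:
        H0 returns -9
        H1 returns [-9]
= [-10, -11, -6, -13, -14, -9]

Answer: [-10, -11, -6, -13, -14, -9]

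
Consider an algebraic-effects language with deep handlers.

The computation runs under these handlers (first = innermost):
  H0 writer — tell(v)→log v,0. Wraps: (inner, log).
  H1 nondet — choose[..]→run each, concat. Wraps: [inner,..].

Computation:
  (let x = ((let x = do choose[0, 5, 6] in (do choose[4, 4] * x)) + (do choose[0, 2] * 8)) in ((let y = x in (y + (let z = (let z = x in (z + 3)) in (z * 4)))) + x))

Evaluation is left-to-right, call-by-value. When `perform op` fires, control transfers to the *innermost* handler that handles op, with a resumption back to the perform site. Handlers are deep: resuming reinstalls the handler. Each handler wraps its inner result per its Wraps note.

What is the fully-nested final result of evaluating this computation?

Working:
choose[0, 5, 6] @ H1
  branch[0] choose=0:
    choose[4, 4] @ H1
      branch[0] choose=4:
        choose[0, 2] @ H1
          branch[0] choose=0:
            H0 returns (12, ())
            H1 returns [(12, ())]
          branch[1] choose=2:
            H0 returns (108, ())
            H1 returns [(108, ())]
      branch[1] choose=4:
        choose[0, 2] @ H1
          branch[0] choose=0:
            H0 returns (12, ())
            H1 returns [(12, ())]
          branch[1] choose=2:
            H0 returns (108, ())
            H1 returns [(108, ())]
  branch[1] choose=5:
    choose[4, 4] @ H1
      branch[0] choose=4:
        choose[0, 2] @ H1
          branch[0] choose=0:
            H0 returns (132, ())
            H1 returns [(132, ())]
          branch[1] choose=2:
            H0 returns (228, ())
            H1 returns [(228, ())]
      branch[1] choose=4:
        choose[0, 2] @ H1
          branch[0] choose=0:
            H0 returns (132, ())
            H1 returns [(132, ())]
          branch[1] choose=2:
            H0 returns (228, ())
            H1 returns [(228, ())]
  branch[2] choose=6:
    choose[4, 4] @ H1
      branch[0] choose=4:
        choose[0, 2] @ H1
          branch[0] choose=0:
            H0 returns (156, ())
            H1 returns [(156, ())]
          branch[1] choose=2:
            H0 returns (252, ())
            H1 returns [(252, ())]
      branch[1] choose=4:
        choose[0, 2] @ H1
          branch[0] choose=0:
            H0 returns (156, ())
            H1 returns [(156, ())]
          branch[1] choose=2:
            H0 returns (252, ())
            H1 returns [(252, ())]
= [(12, ()), (108, ()), (12, ()), (108, ()), (132, ()), (228, ()), (132, ()), (228, ()), (156, ()), (252, ()), (156, ()), (252, ())]

Answer: [(12, ()), (108, ()), (12, ()), (108, ()), (132, ()), (228, ()), (132, ()), (228, ()), (156, ()), (252, ()), (156, ()), (252, ())]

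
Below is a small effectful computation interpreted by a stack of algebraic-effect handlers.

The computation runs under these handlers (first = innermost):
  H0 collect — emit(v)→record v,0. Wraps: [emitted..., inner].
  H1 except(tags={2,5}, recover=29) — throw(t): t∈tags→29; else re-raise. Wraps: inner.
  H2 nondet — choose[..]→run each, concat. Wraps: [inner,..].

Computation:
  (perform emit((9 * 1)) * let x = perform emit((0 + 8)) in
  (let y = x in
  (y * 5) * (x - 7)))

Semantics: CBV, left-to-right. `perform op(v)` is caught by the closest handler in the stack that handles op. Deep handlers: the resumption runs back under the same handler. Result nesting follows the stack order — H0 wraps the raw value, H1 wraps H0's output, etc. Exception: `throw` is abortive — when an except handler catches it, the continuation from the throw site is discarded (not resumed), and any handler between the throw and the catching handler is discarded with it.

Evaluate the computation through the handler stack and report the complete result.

Answer: [[9, 8, 0]]

Working:
emit(9) @ H0 ⇒ out+=9
emit(8) @ H0 ⇒ out+=8
H0 returns [9, 8, 0]
H1 returns [9, 8, 0]
H2 returns [[9, 8, 0]]
= [[9, 8, 0]]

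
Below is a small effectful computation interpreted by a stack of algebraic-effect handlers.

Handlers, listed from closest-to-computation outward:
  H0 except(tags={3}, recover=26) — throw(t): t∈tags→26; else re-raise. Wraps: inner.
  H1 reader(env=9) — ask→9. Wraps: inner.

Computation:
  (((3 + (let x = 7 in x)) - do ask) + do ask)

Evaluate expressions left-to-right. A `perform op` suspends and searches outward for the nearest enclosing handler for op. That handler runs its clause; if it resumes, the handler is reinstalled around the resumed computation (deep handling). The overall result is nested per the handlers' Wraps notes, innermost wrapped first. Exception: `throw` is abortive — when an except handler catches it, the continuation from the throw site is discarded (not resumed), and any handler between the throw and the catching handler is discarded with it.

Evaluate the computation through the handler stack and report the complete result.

Working:
ask @ H1 ⇒ 9
ask @ H1 ⇒ 9
H0 returns 10
H1 returns 10
= 10

Answer: 10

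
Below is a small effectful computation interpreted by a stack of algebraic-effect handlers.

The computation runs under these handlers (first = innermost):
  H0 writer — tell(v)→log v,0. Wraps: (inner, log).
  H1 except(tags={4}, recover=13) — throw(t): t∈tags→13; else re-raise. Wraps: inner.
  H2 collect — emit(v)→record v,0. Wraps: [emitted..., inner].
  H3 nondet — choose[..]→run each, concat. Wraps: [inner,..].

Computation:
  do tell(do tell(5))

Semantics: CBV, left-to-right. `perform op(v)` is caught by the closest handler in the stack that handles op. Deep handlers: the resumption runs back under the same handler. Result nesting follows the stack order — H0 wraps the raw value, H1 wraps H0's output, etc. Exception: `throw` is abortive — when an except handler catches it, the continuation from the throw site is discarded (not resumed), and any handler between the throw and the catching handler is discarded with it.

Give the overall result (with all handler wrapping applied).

Working:
tell(5) @ H0 ⇒ log+=5
tell(0) @ H0 ⇒ log+=0
H0 returns (0, (5, 0))
H1 returns (0, (5, 0))
H2 returns [(0, (5, 0))]
H3 returns [[(0, (5, 0))]]
= [[(0, (5, 0))]]

Answer: [[(0, (5, 0))]]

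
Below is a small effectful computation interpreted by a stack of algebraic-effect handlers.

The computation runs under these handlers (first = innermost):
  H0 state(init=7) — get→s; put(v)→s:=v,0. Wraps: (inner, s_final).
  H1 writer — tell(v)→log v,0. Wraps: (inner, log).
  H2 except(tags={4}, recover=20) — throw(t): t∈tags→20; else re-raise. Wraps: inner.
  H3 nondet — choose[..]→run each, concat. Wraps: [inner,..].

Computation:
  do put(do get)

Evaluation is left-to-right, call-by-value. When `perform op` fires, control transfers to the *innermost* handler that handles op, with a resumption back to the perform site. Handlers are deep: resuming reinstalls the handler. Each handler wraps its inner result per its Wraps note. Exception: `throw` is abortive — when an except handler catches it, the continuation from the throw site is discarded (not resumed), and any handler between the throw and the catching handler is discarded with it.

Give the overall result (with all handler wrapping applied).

Working:
get @ H0 ⇒ 7
put(7) @ H0 ⇒ s:=7
H0 returns (0, 7)
H1 returns ((0, 7), ())
H2 returns ((0, 7), ())
H3 returns [((0, 7), ())]
= [((0, 7), ())]

Answer: [((0, 7), ())]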